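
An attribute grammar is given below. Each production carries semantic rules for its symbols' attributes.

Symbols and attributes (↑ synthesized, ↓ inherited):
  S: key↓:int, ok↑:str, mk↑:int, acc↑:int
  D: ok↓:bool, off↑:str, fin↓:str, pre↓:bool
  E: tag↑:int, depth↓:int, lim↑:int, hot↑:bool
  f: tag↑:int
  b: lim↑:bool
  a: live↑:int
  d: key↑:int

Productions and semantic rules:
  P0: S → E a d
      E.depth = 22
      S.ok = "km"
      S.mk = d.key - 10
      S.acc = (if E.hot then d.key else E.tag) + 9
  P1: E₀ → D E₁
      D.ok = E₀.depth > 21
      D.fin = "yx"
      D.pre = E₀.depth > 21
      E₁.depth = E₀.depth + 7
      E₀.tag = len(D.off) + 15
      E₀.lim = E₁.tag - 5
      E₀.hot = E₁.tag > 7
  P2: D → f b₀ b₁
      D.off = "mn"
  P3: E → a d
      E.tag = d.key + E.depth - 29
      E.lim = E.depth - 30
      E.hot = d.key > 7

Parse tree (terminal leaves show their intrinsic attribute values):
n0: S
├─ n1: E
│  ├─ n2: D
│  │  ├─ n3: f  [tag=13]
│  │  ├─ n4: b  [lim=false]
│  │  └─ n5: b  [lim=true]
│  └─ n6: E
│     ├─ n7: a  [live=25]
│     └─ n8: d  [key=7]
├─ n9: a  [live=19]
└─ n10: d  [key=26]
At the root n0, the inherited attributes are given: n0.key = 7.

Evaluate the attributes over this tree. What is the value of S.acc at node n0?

1. n0.key = 7  [given at root]
2. n1.depth = 22  [22]
3. n2.ok = true  [E₀.depth > 21]
4. n2.fin = "yx"  ["yx"]
5. n2.pre = true  [E₀.depth > 21]
6. n3.tag = 13  [terminal]
7. n4.lim = false  [terminal]
8. n5.lim = true  [terminal]
9. n2.off = "mn"  ["mn"]
10. n6.depth = 29  [E₀.depth + 7]
11. n7.live = 25  [terminal]
12. n8.key = 7  [terminal]
13. n6.tag = 7  [d.key + E.depth - 29]
14. n6.lim = -1  [E.depth - 30]
15. n6.hot = false  [d.key > 7]
16. n1.tag = 17  [len(D.off) + 15]
17. n1.lim = 2  [E₁.tag - 5]
18. n1.hot = false  [E₁.tag > 7]
19. n9.live = 19  [terminal]
20. n10.key = 26  [terminal]
21. n0.ok = "km"  ["km"]
22. n0.mk = 16  [d.key - 10]
23. n0.acc = 26  [(if E.hot then d.key else E.tag) + 9]

26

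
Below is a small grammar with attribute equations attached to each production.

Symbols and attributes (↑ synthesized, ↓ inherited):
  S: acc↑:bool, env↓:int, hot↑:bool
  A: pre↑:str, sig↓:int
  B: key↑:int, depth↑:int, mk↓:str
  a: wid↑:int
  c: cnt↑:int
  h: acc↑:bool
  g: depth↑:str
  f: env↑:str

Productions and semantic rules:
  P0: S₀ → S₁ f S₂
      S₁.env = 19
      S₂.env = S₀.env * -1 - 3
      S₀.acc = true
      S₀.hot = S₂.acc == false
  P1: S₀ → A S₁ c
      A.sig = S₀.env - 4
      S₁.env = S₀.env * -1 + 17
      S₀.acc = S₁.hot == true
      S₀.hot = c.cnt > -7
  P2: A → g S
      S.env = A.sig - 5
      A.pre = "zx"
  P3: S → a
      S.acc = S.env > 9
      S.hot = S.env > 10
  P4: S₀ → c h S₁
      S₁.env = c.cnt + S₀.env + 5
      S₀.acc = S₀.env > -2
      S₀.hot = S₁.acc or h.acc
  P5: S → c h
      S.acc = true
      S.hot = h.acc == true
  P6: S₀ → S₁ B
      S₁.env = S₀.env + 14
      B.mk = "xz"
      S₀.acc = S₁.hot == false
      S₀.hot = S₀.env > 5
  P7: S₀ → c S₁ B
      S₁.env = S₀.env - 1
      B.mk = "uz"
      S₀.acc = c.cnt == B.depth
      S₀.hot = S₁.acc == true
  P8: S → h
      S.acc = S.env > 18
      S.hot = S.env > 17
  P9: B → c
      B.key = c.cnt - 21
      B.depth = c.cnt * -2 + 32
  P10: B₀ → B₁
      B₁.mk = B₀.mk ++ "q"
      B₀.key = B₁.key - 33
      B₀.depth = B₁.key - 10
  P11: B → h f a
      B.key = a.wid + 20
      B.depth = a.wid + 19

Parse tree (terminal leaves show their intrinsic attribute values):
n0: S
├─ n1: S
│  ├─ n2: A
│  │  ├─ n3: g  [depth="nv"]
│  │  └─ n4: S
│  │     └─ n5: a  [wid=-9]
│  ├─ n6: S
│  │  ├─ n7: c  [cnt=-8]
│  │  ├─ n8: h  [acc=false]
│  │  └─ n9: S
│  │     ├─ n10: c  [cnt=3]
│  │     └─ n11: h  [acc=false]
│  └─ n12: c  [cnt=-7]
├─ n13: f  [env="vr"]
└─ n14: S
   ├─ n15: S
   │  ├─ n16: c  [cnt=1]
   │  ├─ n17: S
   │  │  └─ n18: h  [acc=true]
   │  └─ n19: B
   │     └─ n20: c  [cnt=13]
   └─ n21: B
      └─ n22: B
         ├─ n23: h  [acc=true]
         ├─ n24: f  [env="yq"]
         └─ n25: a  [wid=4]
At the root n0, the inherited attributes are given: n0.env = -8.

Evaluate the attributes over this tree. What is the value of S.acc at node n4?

1. n0.env = -8  [given at root]
2. n1.env = 19  [19]
3. n2.sig = 15  [S₀.env - 4]
4. n3.depth = "nv"  [terminal]
5. n4.env = 10  [A.sig - 5]
6. n5.wid = -9  [terminal]
7. n4.acc = true  [S.env > 9]
8. n4.hot = false  [S.env > 10]
9. n2.pre = "zx"  ["zx"]
10. n6.env = -2  [S₀.env * -1 + 17]
11. n7.cnt = -8  [terminal]
12. n8.acc = false  [terminal]
13. n9.env = -5  [c.cnt + S₀.env + 5]
14. n10.cnt = 3  [terminal]
15. n11.acc = false  [terminal]
16. n9.acc = true  [true]
17. n9.hot = false  [h.acc == true]
18. n6.acc = false  [S₀.env > -2]
19. n6.hot = true  [S₁.acc or h.acc]
20. n12.cnt = -7  [terminal]
21. n1.acc = true  [S₁.hot == true]
22. n1.hot = false  [c.cnt > -7]
23. n13.env = "vr"  [terminal]
24. n14.env = 5  [S₀.env * -1 - 3]
25. n15.env = 19  [S₀.env + 14]
26. n16.cnt = 1  [terminal]
27. n17.env = 18  [S₀.env - 1]
28. n18.acc = true  [terminal]
29. n17.acc = false  [S.env > 18]
30. n17.hot = true  [S.env > 17]
31. n19.mk = "uz"  ["uz"]
32. n20.cnt = 13  [terminal]
33. n19.key = -8  [c.cnt - 21]
34. n19.depth = 6  [c.cnt * -2 + 32]
35. n15.acc = false  [c.cnt == B.depth]
36. n15.hot = false  [S₁.acc == true]
37. n21.mk = "xz"  ["xz"]
38. n22.mk = "xzq"  [B₀.mk ++ "q"]
39. n23.acc = true  [terminal]
40. n24.env = "yq"  [terminal]
41. n25.wid = 4  [terminal]
42. n22.key = 24  [a.wid + 20]
43. n22.depth = 23  [a.wid + 19]
44. n21.key = -9  [B₁.key - 33]
45. n21.depth = 14  [B₁.key - 10]
46. n14.acc = true  [S₁.hot == false]
47. n14.hot = false  [S₀.env > 5]
48. n0.acc = true  [true]
49. n0.hot = false  [S₂.acc == false]

true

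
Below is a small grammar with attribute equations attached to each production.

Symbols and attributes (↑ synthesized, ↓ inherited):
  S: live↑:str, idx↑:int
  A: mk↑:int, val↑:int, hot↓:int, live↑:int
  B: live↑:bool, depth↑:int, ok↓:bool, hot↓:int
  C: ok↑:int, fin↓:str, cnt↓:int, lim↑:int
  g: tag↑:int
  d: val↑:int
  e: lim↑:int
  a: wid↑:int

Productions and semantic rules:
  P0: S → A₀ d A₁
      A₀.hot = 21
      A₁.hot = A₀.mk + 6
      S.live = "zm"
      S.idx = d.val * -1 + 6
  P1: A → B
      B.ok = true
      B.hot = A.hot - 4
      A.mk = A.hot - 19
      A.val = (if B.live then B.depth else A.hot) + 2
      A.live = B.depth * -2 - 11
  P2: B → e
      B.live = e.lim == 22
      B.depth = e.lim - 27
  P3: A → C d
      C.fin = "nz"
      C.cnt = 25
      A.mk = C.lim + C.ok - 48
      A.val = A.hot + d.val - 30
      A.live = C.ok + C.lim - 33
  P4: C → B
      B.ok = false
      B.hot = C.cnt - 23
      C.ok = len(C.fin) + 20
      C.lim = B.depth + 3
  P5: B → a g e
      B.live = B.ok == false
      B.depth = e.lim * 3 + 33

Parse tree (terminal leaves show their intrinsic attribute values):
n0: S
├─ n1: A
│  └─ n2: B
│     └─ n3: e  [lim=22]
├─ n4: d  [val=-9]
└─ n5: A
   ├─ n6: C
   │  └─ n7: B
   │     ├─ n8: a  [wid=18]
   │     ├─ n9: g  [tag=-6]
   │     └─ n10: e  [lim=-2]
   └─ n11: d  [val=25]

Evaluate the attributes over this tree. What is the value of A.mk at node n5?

4

1. n1.hot = 21  [21]
2. n2.ok = true  [true]
3. n2.hot = 17  [A.hot - 4]
4. n3.lim = 22  [terminal]
5. n2.live = true  [e.lim == 22]
6. n2.depth = -5  [e.lim - 27]
7. n1.mk = 2  [A.hot - 19]
8. n1.val = -3  [(if B.live then B.depth else A.hot) + 2]
9. n1.live = -1  [B.depth * -2 - 11]
10. n4.val = -9  [terminal]
11. n5.hot = 8  [A₀.mk + 6]
12. n6.fin = "nz"  ["nz"]
13. n6.cnt = 25  [25]
14. n7.ok = false  [false]
15. n7.hot = 2  [C.cnt - 23]
16. n8.wid = 18  [terminal]
17. n9.tag = -6  [terminal]
18. n10.lim = -2  [terminal]
19. n7.live = true  [B.ok == false]
20. n7.depth = 27  [e.lim * 3 + 33]
21. n6.ok = 22  [len(C.fin) + 20]
22. n6.lim = 30  [B.depth + 3]
23. n11.val = 25  [terminal]
24. n5.mk = 4  [C.lim + C.ok - 48]
25. n5.val = 3  [A.hot + d.val - 30]
26. n5.live = 19  [C.ok + C.lim - 33]
27. n0.live = "zm"  ["zm"]
28. n0.idx = 15  [d.val * -1 + 6]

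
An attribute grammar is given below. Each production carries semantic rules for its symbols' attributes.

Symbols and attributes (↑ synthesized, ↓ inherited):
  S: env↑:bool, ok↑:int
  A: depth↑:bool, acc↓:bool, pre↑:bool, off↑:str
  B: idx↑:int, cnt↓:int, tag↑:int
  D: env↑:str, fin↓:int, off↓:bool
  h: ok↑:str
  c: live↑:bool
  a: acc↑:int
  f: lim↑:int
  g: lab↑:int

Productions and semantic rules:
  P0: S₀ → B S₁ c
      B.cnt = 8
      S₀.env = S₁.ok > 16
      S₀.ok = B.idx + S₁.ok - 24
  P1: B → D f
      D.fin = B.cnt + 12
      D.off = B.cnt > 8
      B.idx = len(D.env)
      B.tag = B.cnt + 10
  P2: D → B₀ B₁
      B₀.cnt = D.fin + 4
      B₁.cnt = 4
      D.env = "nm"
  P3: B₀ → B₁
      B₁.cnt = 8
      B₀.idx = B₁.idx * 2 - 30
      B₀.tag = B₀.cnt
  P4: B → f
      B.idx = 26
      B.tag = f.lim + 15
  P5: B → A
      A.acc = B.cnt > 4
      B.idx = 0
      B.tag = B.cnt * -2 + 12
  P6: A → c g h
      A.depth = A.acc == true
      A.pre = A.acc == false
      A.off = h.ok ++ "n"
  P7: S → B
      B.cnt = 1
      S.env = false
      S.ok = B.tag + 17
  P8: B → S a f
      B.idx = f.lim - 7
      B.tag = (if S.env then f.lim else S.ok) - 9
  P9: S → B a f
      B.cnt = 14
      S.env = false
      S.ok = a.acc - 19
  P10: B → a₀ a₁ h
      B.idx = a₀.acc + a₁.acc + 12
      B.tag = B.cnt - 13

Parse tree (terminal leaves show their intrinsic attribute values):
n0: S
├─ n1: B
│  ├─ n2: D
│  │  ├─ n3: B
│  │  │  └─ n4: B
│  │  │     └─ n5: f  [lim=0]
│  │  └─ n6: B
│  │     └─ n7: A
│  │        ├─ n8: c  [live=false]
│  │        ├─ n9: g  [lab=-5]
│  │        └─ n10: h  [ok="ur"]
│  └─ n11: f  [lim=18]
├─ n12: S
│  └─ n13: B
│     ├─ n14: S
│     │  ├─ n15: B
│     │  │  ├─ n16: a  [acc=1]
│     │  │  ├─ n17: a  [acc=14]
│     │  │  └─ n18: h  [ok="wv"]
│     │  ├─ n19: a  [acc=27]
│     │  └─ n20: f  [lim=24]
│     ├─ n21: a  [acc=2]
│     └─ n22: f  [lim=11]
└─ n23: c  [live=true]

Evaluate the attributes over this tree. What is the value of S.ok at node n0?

1. n1.cnt = 8  [8]
2. n2.fin = 20  [B.cnt + 12]
3. n2.off = false  [B.cnt > 8]
4. n3.cnt = 24  [D.fin + 4]
5. n4.cnt = 8  [8]
6. n5.lim = 0  [terminal]
7. n4.idx = 26  [26]
8. n4.tag = 15  [f.lim + 15]
9. n3.idx = 22  [B₁.idx * 2 - 30]
10. n3.tag = 24  [B₀.cnt]
11. n6.cnt = 4  [4]
12. n7.acc = false  [B.cnt > 4]
13. n8.live = false  [terminal]
14. n9.lab = -5  [terminal]
15. n10.ok = "ur"  [terminal]
16. n7.depth = false  [A.acc == true]
17. n7.pre = true  [A.acc == false]
18. n7.off = "urn"  [h.ok ++ "n"]
19. n6.idx = 0  [0]
20. n6.tag = 4  [B.cnt * -2 + 12]
21. n2.env = "nm"  ["nm"]
22. n11.lim = 18  [terminal]
23. n1.idx = 2  [len(D.env)]
24. n1.tag = 18  [B.cnt + 10]
25. n13.cnt = 1  [1]
26. n15.cnt = 14  [14]
27. n16.acc = 1  [terminal]
28. n17.acc = 14  [terminal]
29. n18.ok = "wv"  [terminal]
30. n15.idx = 27  [a₀.acc + a₁.acc + 12]
31. n15.tag = 1  [B.cnt - 13]
32. n19.acc = 27  [terminal]
33. n20.lim = 24  [terminal]
34. n14.env = false  [false]
35. n14.ok = 8  [a.acc - 19]
36. n21.acc = 2  [terminal]
37. n22.lim = 11  [terminal]
38. n13.idx = 4  [f.lim - 7]
39. n13.tag = -1  [(if S.env then f.lim else S.ok) - 9]
40. n12.env = false  [false]
41. n12.ok = 16  [B.tag + 17]
42. n23.live = true  [terminal]
43. n0.env = false  [S₁.ok > 16]
44. n0.ok = -6  [B.idx + S₁.ok - 24]

-6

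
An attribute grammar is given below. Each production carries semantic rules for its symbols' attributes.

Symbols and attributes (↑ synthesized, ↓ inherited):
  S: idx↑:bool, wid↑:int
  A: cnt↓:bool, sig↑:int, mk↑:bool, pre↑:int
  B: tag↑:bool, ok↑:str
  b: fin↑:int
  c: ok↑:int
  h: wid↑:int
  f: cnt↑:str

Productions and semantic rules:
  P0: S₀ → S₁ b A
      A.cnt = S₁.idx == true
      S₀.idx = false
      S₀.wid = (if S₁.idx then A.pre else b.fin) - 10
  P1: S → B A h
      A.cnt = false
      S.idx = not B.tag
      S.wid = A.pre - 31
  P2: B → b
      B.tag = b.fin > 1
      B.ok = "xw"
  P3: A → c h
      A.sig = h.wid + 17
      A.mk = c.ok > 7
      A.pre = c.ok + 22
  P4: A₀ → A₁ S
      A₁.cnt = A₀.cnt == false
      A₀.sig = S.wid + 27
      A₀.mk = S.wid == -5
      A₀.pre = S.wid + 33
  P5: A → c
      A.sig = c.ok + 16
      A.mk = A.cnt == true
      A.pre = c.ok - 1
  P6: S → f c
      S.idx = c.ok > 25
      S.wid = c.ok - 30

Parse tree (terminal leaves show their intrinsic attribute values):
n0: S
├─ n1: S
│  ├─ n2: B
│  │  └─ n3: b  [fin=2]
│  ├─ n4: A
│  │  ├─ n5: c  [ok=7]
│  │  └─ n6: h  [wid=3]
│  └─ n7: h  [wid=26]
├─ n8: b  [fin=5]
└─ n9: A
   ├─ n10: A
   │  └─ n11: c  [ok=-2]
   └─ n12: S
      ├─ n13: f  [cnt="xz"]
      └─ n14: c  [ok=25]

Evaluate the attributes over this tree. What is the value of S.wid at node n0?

1. n3.fin = 2  [terminal]
2. n2.tag = true  [b.fin > 1]
3. n2.ok = "xw"  ["xw"]
4. n4.cnt = false  [false]
5. n5.ok = 7  [terminal]
6. n6.wid = 3  [terminal]
7. n4.sig = 20  [h.wid + 17]
8. n4.mk = false  [c.ok > 7]
9. n4.pre = 29  [c.ok + 22]
10. n7.wid = 26  [terminal]
11. n1.idx = false  [not B.tag]
12. n1.wid = -2  [A.pre - 31]
13. n8.fin = 5  [terminal]
14. n9.cnt = false  [S₁.idx == true]
15. n10.cnt = true  [A₀.cnt == false]
16. n11.ok = -2  [terminal]
17. n10.sig = 14  [c.ok + 16]
18. n10.mk = true  [A.cnt == true]
19. n10.pre = -3  [c.ok - 1]
20. n13.cnt = "xz"  [terminal]
21. n14.ok = 25  [terminal]
22. n12.idx = false  [c.ok > 25]
23. n12.wid = -5  [c.ok - 30]
24. n9.sig = 22  [S.wid + 27]
25. n9.mk = true  [S.wid == -5]
26. n9.pre = 28  [S.wid + 33]
27. n0.idx = false  [false]
28. n0.wid = -5  [(if S₁.idx then A.pre else b.fin) - 10]

-5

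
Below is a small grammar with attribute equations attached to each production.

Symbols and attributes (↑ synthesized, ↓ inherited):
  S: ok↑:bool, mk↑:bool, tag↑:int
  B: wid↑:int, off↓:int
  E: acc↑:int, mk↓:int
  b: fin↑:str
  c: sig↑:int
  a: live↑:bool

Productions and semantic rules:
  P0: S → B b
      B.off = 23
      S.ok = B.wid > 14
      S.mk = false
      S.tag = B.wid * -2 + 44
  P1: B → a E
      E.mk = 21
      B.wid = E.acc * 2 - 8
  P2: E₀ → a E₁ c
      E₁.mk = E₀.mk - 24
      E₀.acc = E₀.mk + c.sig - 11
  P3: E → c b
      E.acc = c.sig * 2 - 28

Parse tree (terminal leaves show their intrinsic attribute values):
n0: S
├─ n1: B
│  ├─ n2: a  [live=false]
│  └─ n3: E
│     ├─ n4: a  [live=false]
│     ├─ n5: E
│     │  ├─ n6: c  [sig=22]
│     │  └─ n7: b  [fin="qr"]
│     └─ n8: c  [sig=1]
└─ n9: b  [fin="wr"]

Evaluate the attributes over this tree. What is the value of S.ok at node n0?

false

1. n1.off = 23  [23]
2. n2.live = false  [terminal]
3. n3.mk = 21  [21]
4. n4.live = false  [terminal]
5. n5.mk = -3  [E₀.mk - 24]
6. n6.sig = 22  [terminal]
7. n7.fin = "qr"  [terminal]
8. n5.acc = 16  [c.sig * 2 - 28]
9. n8.sig = 1  [terminal]
10. n3.acc = 11  [E₀.mk + c.sig - 11]
11. n1.wid = 14  [E.acc * 2 - 8]
12. n9.fin = "wr"  [terminal]
13. n0.ok = false  [B.wid > 14]
14. n0.mk = false  [false]
15. n0.tag = 16  [B.wid * -2 + 44]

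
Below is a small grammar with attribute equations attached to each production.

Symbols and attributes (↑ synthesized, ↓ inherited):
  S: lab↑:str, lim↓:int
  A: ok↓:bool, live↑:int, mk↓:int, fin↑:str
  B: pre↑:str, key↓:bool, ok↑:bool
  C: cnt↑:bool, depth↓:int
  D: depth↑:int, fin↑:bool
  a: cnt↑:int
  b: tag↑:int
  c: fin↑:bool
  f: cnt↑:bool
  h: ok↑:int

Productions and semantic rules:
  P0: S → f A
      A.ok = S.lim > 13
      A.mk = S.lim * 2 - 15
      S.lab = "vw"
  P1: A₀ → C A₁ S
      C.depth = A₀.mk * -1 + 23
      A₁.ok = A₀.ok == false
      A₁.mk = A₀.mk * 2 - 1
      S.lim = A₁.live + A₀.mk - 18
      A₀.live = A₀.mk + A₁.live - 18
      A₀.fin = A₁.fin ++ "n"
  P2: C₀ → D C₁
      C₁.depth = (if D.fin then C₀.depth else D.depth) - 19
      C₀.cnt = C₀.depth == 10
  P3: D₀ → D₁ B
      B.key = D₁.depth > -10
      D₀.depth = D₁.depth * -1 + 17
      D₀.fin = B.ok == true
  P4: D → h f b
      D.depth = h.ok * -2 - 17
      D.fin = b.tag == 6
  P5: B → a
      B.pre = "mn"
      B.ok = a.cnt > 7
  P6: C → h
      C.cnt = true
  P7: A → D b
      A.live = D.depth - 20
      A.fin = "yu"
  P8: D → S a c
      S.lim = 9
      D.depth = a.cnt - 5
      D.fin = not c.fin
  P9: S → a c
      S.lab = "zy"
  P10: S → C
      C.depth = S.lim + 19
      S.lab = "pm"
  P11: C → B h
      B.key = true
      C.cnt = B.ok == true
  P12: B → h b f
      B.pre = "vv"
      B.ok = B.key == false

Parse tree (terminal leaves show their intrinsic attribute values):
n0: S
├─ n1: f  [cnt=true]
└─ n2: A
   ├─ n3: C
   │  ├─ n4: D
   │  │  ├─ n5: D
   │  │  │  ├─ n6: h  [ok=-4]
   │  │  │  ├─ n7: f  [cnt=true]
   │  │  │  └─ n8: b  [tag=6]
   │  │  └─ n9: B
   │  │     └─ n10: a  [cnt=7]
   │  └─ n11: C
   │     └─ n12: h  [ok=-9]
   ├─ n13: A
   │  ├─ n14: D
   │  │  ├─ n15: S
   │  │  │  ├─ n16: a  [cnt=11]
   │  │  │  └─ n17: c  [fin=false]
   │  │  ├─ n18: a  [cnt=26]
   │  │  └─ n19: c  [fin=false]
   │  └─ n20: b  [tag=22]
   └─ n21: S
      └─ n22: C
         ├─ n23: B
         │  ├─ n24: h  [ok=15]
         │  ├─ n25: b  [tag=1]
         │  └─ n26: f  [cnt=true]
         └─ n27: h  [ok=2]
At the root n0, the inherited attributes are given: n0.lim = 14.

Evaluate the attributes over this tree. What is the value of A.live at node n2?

-4

1. n0.lim = 14  [given at root]
2. n1.cnt = true  [terminal]
3. n2.ok = true  [S.lim > 13]
4. n2.mk = 13  [S.lim * 2 - 15]
5. n3.depth = 10  [A₀.mk * -1 + 23]
6. n6.ok = -4  [terminal]
7. n7.cnt = true  [terminal]
8. n8.tag = 6  [terminal]
9. n5.depth = -9  [h.ok * -2 - 17]
10. n5.fin = true  [b.tag == 6]
11. n9.key = true  [D₁.depth > -10]
12. n10.cnt = 7  [terminal]
13. n9.pre = "mn"  ["mn"]
14. n9.ok = false  [a.cnt > 7]
15. n4.depth = 26  [D₁.depth * -1 + 17]
16. n4.fin = false  [B.ok == true]
17. n11.depth = 7  [(if D.fin then C₀.depth else D.depth) - 19]
18. n12.ok = -9  [terminal]
19. n11.cnt = true  [true]
20. n3.cnt = true  [C₀.depth == 10]
21. n13.ok = false  [A₀.ok == false]
22. n13.mk = 25  [A₀.mk * 2 - 1]
23. n15.lim = 9  [9]
24. n16.cnt = 11  [terminal]
25. n17.fin = false  [terminal]
26. n15.lab = "zy"  ["zy"]
27. n18.cnt = 26  [terminal]
28. n19.fin = false  [terminal]
29. n14.depth = 21  [a.cnt - 5]
30. n14.fin = true  [not c.fin]
31. n20.tag = 22  [terminal]
32. n13.live = 1  [D.depth - 20]
33. n13.fin = "yu"  ["yu"]
34. n21.lim = -4  [A₁.live + A₀.mk - 18]
35. n22.depth = 15  [S.lim + 19]
36. n23.key = true  [true]
37. n24.ok = 15  [terminal]
38. n25.tag = 1  [terminal]
39. n26.cnt = true  [terminal]
40. n23.pre = "vv"  ["vv"]
41. n23.ok = false  [B.key == false]
42. n27.ok = 2  [terminal]
43. n22.cnt = false  [B.ok == true]
44. n21.lab = "pm"  ["pm"]
45. n2.live = -4  [A₀.mk + A₁.live - 18]
46. n2.fin = "yun"  [A₁.fin ++ "n"]
47. n0.lab = "vw"  ["vw"]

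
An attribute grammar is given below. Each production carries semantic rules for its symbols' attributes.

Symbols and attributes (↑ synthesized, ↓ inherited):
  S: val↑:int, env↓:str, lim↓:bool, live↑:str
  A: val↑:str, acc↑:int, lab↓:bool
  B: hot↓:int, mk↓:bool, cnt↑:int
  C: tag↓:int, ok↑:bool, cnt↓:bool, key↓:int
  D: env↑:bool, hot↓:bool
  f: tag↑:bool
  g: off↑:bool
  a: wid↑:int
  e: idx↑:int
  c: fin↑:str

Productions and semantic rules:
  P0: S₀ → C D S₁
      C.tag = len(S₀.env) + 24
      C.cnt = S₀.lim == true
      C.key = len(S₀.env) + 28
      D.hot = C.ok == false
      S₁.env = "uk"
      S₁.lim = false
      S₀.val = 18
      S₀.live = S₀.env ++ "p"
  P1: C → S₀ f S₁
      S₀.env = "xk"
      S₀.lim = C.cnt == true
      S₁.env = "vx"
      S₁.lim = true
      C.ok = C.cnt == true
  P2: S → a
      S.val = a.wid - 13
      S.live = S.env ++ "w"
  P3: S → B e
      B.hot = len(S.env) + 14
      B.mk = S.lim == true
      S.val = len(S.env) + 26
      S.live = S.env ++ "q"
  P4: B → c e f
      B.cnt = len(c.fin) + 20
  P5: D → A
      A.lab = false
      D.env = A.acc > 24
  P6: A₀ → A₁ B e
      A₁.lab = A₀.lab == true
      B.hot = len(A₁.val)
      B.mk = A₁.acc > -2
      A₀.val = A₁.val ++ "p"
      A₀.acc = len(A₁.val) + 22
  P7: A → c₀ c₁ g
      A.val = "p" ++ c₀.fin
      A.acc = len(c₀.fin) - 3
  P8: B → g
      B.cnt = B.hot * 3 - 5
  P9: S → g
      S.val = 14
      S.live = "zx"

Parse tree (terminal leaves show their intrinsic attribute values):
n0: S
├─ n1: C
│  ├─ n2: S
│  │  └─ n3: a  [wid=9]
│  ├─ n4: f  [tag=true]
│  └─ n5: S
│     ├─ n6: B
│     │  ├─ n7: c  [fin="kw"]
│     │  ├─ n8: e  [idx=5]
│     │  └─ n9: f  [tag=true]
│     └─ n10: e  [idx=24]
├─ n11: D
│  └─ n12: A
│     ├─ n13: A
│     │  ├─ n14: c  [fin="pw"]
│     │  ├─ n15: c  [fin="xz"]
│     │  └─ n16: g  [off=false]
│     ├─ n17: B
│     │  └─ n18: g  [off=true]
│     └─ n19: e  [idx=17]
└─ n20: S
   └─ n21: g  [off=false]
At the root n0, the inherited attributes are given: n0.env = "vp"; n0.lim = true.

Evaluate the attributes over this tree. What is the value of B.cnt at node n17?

1. n0.env = "vp"  [given at root]
2. n0.lim = true  [given at root]
3. n1.tag = 26  [len(S₀.env) + 24]
4. n1.cnt = true  [S₀.lim == true]
5. n1.key = 30  [len(S₀.env) + 28]
6. n2.env = "xk"  ["xk"]
7. n2.lim = true  [C.cnt == true]
8. n3.wid = 9  [terminal]
9. n2.val = -4  [a.wid - 13]
10. n2.live = "xkw"  [S.env ++ "w"]
11. n4.tag = true  [terminal]
12. n5.env = "vx"  ["vx"]
13. n5.lim = true  [true]
14. n6.hot = 16  [len(S.env) + 14]
15. n6.mk = true  [S.lim == true]
16. n7.fin = "kw"  [terminal]
17. n8.idx = 5  [terminal]
18. n9.tag = true  [terminal]
19. n6.cnt = 22  [len(c.fin) + 20]
20. n10.idx = 24  [terminal]
21. n5.val = 28  [len(S.env) + 26]
22. n5.live = "vxq"  [S.env ++ "q"]
23. n1.ok = true  [C.cnt == true]
24. n11.hot = false  [C.ok == false]
25. n12.lab = false  [false]
26. n13.lab = false  [A₀.lab == true]
27. n14.fin = "pw"  [terminal]
28. n15.fin = "xz"  [terminal]
29. n16.off = false  [terminal]
30. n13.val = "ppw"  ["p" ++ c₀.fin]
31. n13.acc = -1  [len(c₀.fin) - 3]
32. n17.hot = 3  [len(A₁.val)]
33. n17.mk = true  [A₁.acc > -2]
34. n18.off = true  [terminal]
35. n17.cnt = 4  [B.hot * 3 - 5]
36. n19.idx = 17  [terminal]
37. n12.val = "ppwp"  [A₁.val ++ "p"]
38. n12.acc = 25  [len(A₁.val) + 22]
39. n11.env = true  [A.acc > 24]
40. n20.env = "uk"  ["uk"]
41. n20.lim = false  [false]
42. n21.off = false  [terminal]
43. n20.val = 14  [14]
44. n20.live = "zx"  ["zx"]
45. n0.val = 18  [18]
46. n0.live = "vpp"  [S₀.env ++ "p"]

4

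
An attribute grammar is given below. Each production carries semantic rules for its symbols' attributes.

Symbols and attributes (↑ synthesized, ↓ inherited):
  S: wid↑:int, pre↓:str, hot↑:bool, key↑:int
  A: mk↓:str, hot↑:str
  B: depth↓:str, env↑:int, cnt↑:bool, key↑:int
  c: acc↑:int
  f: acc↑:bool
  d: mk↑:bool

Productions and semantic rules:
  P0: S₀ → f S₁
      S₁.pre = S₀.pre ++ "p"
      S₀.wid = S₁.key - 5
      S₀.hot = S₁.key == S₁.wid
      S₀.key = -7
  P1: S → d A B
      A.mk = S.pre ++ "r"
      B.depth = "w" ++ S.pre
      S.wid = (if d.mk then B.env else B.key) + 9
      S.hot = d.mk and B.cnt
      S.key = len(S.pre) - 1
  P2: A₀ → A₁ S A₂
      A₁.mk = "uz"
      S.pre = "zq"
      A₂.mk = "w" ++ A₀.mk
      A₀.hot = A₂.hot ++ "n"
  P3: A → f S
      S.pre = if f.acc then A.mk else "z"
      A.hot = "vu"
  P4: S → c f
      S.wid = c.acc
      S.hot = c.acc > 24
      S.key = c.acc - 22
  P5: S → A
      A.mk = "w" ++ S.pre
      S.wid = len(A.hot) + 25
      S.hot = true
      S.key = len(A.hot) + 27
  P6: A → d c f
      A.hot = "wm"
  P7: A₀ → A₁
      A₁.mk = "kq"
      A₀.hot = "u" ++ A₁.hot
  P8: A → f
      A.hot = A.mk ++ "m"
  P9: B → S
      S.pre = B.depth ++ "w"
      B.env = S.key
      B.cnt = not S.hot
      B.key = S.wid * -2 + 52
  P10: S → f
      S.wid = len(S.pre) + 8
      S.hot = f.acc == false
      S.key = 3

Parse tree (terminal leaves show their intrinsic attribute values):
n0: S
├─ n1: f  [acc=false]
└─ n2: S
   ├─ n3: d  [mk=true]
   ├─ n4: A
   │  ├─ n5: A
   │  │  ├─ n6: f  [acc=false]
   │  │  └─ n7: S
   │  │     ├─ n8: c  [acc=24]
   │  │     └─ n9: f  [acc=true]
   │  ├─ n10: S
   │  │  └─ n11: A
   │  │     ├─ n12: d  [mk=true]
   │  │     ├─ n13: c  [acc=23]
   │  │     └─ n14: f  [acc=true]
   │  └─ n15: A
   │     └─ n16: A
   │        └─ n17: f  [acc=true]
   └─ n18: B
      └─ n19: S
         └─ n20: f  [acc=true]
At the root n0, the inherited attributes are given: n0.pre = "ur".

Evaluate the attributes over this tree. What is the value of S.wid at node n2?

1. n0.pre = "ur"  [given at root]
2. n1.acc = false  [terminal]
3. n2.pre = "urp"  [S₀.pre ++ "p"]
4. n3.mk = true  [terminal]
5. n4.mk = "urpr"  [S.pre ++ "r"]
6. n5.mk = "uz"  ["uz"]
7. n6.acc = false  [terminal]
8. n7.pre = "z"  [if f.acc then A.mk else "z"]
9. n8.acc = 24  [terminal]
10. n9.acc = true  [terminal]
11. n7.wid = 24  [c.acc]
12. n7.hot = false  [c.acc > 24]
13. n7.key = 2  [c.acc - 22]
14. n5.hot = "vu"  ["vu"]
15. n10.pre = "zq"  ["zq"]
16. n11.mk = "wzq"  ["w" ++ S.pre]
17. n12.mk = true  [terminal]
18. n13.acc = 23  [terminal]
19. n14.acc = true  [terminal]
20. n11.hot = "wm"  ["wm"]
21. n10.wid = 27  [len(A.hot) + 25]
22. n10.hot = true  [true]
23. n10.key = 29  [len(A.hot) + 27]
24. n15.mk = "wurpr"  ["w" ++ A₀.mk]
25. n16.mk = "kq"  ["kq"]
26. n17.acc = true  [terminal]
27. n16.hot = "kqm"  [A.mk ++ "m"]
28. n15.hot = "ukqm"  ["u" ++ A₁.hot]
29. n4.hot = "ukqmn"  [A₂.hot ++ "n"]
30. n18.depth = "wurp"  ["w" ++ S.pre]
31. n19.pre = "wurpw"  [B.depth ++ "w"]
32. n20.acc = true  [terminal]
33. n19.wid = 13  [len(S.pre) + 8]
34. n19.hot = false  [f.acc == false]
35. n19.key = 3  [3]
36. n18.env = 3  [S.key]
37. n18.cnt = true  [not S.hot]
38. n18.key = 26  [S.wid * -2 + 52]
39. n2.wid = 12  [(if d.mk then B.env else B.key) + 9]
40. n2.hot = true  [d.mk and B.cnt]
41. n2.key = 2  [len(S.pre) - 1]
42. n0.wid = -3  [S₁.key - 5]
43. n0.hot = false  [S₁.key == S₁.wid]
44. n0.key = -7  [-7]

12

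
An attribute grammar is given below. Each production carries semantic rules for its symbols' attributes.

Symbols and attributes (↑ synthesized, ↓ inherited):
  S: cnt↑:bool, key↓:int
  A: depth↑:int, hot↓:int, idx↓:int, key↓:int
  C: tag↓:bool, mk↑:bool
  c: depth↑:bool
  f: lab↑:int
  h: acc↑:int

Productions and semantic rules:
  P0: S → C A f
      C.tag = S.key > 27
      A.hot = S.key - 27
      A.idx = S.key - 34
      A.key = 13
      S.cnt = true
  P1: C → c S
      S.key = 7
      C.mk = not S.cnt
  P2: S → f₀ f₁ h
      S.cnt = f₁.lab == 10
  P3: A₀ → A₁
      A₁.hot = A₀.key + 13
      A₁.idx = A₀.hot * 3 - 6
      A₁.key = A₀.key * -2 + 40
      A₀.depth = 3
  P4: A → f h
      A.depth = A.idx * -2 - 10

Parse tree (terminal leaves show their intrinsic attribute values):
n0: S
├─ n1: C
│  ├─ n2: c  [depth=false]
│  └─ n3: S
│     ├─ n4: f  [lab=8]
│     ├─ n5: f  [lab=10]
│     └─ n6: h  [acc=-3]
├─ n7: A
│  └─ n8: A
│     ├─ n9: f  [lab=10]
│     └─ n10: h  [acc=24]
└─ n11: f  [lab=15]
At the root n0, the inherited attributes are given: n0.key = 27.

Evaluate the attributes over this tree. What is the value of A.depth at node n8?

2

1. n0.key = 27  [given at root]
2. n1.tag = false  [S.key > 27]
3. n2.depth = false  [terminal]
4. n3.key = 7  [7]
5. n4.lab = 8  [terminal]
6. n5.lab = 10  [terminal]
7. n6.acc = -3  [terminal]
8. n3.cnt = true  [f₁.lab == 10]
9. n1.mk = false  [not S.cnt]
10. n7.hot = 0  [S.key - 27]
11. n7.idx = -7  [S.key - 34]
12. n7.key = 13  [13]
13. n8.hot = 26  [A₀.key + 13]
14. n8.idx = -6  [A₀.hot * 3 - 6]
15. n8.key = 14  [A₀.key * -2 + 40]
16. n9.lab = 10  [terminal]
17. n10.acc = 24  [terminal]
18. n8.depth = 2  [A.idx * -2 - 10]
19. n7.depth = 3  [3]
20. n11.lab = 15  [terminal]
21. n0.cnt = true  [true]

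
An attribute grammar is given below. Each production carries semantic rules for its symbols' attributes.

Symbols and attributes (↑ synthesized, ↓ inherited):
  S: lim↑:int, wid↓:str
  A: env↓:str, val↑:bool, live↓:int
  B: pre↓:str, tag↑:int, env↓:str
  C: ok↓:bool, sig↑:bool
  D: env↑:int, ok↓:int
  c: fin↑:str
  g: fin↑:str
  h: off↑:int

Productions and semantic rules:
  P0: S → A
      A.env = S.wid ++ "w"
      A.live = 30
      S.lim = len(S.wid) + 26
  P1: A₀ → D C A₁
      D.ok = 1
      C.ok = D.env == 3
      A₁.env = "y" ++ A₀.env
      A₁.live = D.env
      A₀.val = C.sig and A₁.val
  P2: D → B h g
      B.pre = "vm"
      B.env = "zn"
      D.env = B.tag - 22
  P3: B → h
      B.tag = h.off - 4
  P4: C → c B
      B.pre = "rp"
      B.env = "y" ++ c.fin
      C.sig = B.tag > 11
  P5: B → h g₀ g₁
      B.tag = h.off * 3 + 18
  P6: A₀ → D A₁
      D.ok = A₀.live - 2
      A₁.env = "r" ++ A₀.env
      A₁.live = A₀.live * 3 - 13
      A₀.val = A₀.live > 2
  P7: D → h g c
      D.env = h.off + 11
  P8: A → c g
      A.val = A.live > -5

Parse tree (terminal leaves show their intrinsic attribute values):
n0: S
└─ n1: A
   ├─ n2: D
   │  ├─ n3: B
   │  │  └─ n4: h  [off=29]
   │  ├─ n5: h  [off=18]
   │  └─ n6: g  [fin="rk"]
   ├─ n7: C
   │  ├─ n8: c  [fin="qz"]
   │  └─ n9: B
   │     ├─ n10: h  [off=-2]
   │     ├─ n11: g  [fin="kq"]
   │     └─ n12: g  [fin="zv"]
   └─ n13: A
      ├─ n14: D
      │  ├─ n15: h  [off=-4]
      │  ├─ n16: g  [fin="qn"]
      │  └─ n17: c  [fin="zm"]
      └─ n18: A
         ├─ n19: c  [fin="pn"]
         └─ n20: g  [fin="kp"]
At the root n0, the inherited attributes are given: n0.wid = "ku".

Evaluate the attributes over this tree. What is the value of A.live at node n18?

1. n0.wid = "ku"  [given at root]
2. n1.env = "kuw"  [S.wid ++ "w"]
3. n1.live = 30  [30]
4. n2.ok = 1  [1]
5. n3.pre = "vm"  ["vm"]
6. n3.env = "zn"  ["zn"]
7. n4.off = 29  [terminal]
8. n3.tag = 25  [h.off - 4]
9. n5.off = 18  [terminal]
10. n6.fin = "rk"  [terminal]
11. n2.env = 3  [B.tag - 22]
12. n7.ok = true  [D.env == 3]
13. n8.fin = "qz"  [terminal]
14. n9.pre = "rp"  ["rp"]
15. n9.env = "yqz"  ["y" ++ c.fin]
16. n10.off = -2  [terminal]
17. n11.fin = "kq"  [terminal]
18. n12.fin = "zv"  [terminal]
19. n9.tag = 12  [h.off * 3 + 18]
20. n7.sig = true  [B.tag > 11]
21. n13.env = "ykuw"  ["y" ++ A₀.env]
22. n13.live = 3  [D.env]
23. n14.ok = 1  [A₀.live - 2]
24. n15.off = -4  [terminal]
25. n16.fin = "qn"  [terminal]
26. n17.fin = "zm"  [terminal]
27. n14.env = 7  [h.off + 11]
28. n18.env = "rykuw"  ["r" ++ A₀.env]
29. n18.live = -4  [A₀.live * 3 - 13]
30. n19.fin = "pn"  [terminal]
31. n20.fin = "kp"  [terminal]
32. n18.val = true  [A.live > -5]
33. n13.val = true  [A₀.live > 2]
34. n1.val = true  [C.sig and A₁.val]
35. n0.lim = 28  [len(S.wid) + 26]

-4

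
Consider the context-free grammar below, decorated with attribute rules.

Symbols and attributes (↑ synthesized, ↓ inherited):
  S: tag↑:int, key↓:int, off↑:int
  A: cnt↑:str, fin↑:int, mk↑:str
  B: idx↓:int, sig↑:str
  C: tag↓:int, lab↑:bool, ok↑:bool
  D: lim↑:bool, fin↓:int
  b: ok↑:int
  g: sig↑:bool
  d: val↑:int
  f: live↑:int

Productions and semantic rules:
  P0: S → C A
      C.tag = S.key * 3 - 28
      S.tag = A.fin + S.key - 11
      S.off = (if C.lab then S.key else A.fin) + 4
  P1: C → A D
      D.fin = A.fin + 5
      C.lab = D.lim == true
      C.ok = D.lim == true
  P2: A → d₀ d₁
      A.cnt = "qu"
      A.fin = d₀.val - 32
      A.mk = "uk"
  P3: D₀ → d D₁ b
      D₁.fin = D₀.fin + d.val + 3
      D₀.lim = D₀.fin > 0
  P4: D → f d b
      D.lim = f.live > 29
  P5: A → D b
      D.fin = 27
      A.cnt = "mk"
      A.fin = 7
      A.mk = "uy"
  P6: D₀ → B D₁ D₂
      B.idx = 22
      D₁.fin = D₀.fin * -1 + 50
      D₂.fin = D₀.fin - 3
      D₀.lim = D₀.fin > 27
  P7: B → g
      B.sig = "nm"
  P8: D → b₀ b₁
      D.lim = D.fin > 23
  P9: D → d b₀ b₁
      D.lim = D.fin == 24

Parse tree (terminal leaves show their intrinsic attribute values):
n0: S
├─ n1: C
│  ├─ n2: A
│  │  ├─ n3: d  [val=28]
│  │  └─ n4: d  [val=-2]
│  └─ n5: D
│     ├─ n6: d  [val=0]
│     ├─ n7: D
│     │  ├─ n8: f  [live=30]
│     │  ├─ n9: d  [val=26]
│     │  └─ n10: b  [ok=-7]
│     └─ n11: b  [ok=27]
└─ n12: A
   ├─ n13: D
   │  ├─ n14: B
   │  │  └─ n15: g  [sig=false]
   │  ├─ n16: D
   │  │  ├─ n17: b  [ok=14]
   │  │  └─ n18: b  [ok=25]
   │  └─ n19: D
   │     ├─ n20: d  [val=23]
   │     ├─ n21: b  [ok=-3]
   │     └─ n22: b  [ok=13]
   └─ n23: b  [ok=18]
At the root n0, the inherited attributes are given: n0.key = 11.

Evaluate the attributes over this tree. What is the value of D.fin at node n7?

1. n0.key = 11  [given at root]
2. n1.tag = 5  [S.key * 3 - 28]
3. n3.val = 28  [terminal]
4. n4.val = -2  [terminal]
5. n2.cnt = "qu"  ["qu"]
6. n2.fin = -4  [d₀.val - 32]
7. n2.mk = "uk"  ["uk"]
8. n5.fin = 1  [A.fin + 5]
9. n6.val = 0  [terminal]
10. n7.fin = 4  [D₀.fin + d.val + 3]
11. n8.live = 30  [terminal]
12. n9.val = 26  [terminal]
13. n10.ok = -7  [terminal]
14. n7.lim = true  [f.live > 29]
15. n11.ok = 27  [terminal]
16. n5.lim = true  [D₀.fin > 0]
17. n1.lab = true  [D.lim == true]
18. n1.ok = true  [D.lim == true]
19. n13.fin = 27  [27]
20. n14.idx = 22  [22]
21. n15.sig = false  [terminal]
22. n14.sig = "nm"  ["nm"]
23. n16.fin = 23  [D₀.fin * -1 + 50]
24. n17.ok = 14  [terminal]
25. n18.ok = 25  [terminal]
26. n16.lim = false  [D.fin > 23]
27. n19.fin = 24  [D₀.fin - 3]
28. n20.val = 23  [terminal]
29. n21.ok = -3  [terminal]
30. n22.ok = 13  [terminal]
31. n19.lim = true  [D.fin == 24]
32. n13.lim = false  [D₀.fin > 27]
33. n23.ok = 18  [terminal]
34. n12.cnt = "mk"  ["mk"]
35. n12.fin = 7  [7]
36. n12.mk = "uy"  ["uy"]
37. n0.tag = 7  [A.fin + S.key - 11]
38. n0.off = 15  [(if C.lab then S.key else A.fin) + 4]

4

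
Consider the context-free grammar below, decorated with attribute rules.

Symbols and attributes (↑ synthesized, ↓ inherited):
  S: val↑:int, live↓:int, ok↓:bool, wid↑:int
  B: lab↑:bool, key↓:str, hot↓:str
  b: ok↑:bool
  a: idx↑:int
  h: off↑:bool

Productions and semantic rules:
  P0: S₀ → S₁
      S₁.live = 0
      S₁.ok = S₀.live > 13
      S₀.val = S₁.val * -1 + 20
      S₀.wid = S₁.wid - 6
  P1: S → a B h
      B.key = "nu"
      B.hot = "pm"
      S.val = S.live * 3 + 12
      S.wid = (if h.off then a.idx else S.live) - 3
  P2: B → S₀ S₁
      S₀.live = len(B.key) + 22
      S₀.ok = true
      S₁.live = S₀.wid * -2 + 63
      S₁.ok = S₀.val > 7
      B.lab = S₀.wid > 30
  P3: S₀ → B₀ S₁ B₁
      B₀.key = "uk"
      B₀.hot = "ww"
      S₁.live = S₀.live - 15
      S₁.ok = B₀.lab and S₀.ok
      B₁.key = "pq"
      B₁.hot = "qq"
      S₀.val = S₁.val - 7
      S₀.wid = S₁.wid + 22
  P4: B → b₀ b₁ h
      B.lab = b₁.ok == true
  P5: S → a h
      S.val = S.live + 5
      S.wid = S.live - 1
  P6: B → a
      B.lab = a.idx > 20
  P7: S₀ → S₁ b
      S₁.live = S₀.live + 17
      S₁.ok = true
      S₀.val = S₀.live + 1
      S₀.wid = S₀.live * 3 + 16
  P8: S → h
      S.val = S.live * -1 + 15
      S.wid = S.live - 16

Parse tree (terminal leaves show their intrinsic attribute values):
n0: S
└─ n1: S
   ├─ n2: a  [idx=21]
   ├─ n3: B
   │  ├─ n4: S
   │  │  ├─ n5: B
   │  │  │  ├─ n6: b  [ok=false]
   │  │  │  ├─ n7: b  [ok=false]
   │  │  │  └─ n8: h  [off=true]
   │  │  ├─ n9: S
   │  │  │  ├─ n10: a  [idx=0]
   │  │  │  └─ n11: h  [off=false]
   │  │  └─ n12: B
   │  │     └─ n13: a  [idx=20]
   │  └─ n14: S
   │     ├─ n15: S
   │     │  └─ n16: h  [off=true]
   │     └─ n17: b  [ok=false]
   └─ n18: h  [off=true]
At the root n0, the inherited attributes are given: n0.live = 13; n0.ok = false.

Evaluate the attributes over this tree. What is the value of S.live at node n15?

20

1. n0.live = 13  [given at root]
2. n0.ok = false  [given at root]
3. n1.live = 0  [0]
4. n1.ok = false  [S₀.live > 13]
5. n2.idx = 21  [terminal]
6. n3.key = "nu"  ["nu"]
7. n3.hot = "pm"  ["pm"]
8. n4.live = 24  [len(B.key) + 22]
9. n4.ok = true  [true]
10. n5.key = "uk"  ["uk"]
11. n5.hot = "ww"  ["ww"]
12. n6.ok = false  [terminal]
13. n7.ok = false  [terminal]
14. n8.off = true  [terminal]
15. n5.lab = false  [b₁.ok == true]
16. n9.live = 9  [S₀.live - 15]
17. n9.ok = false  [B₀.lab and S₀.ok]
18. n10.idx = 0  [terminal]
19. n11.off = false  [terminal]
20. n9.val = 14  [S.live + 5]
21. n9.wid = 8  [S.live - 1]
22. n12.key = "pq"  ["pq"]
23. n12.hot = "qq"  ["qq"]
24. n13.idx = 20  [terminal]
25. n12.lab = false  [a.idx > 20]
26. n4.val = 7  [S₁.val - 7]
27. n4.wid = 30  [S₁.wid + 22]
28. n14.live = 3  [S₀.wid * -2 + 63]
29. n14.ok = false  [S₀.val > 7]
30. n15.live = 20  [S₀.live + 17]
31. n15.ok = true  [true]
32. n16.off = true  [terminal]
33. n15.val = -5  [S.live * -1 + 15]
34. n15.wid = 4  [S.live - 16]
35. n17.ok = false  [terminal]
36. n14.val = 4  [S₀.live + 1]
37. n14.wid = 25  [S₀.live * 3 + 16]
38. n3.lab = false  [S₀.wid > 30]
39. n18.off = true  [terminal]
40. n1.val = 12  [S.live * 3 + 12]
41. n1.wid = 18  [(if h.off then a.idx else S.live) - 3]
42. n0.val = 8  [S₁.val * -1 + 20]
43. n0.wid = 12  [S₁.wid - 6]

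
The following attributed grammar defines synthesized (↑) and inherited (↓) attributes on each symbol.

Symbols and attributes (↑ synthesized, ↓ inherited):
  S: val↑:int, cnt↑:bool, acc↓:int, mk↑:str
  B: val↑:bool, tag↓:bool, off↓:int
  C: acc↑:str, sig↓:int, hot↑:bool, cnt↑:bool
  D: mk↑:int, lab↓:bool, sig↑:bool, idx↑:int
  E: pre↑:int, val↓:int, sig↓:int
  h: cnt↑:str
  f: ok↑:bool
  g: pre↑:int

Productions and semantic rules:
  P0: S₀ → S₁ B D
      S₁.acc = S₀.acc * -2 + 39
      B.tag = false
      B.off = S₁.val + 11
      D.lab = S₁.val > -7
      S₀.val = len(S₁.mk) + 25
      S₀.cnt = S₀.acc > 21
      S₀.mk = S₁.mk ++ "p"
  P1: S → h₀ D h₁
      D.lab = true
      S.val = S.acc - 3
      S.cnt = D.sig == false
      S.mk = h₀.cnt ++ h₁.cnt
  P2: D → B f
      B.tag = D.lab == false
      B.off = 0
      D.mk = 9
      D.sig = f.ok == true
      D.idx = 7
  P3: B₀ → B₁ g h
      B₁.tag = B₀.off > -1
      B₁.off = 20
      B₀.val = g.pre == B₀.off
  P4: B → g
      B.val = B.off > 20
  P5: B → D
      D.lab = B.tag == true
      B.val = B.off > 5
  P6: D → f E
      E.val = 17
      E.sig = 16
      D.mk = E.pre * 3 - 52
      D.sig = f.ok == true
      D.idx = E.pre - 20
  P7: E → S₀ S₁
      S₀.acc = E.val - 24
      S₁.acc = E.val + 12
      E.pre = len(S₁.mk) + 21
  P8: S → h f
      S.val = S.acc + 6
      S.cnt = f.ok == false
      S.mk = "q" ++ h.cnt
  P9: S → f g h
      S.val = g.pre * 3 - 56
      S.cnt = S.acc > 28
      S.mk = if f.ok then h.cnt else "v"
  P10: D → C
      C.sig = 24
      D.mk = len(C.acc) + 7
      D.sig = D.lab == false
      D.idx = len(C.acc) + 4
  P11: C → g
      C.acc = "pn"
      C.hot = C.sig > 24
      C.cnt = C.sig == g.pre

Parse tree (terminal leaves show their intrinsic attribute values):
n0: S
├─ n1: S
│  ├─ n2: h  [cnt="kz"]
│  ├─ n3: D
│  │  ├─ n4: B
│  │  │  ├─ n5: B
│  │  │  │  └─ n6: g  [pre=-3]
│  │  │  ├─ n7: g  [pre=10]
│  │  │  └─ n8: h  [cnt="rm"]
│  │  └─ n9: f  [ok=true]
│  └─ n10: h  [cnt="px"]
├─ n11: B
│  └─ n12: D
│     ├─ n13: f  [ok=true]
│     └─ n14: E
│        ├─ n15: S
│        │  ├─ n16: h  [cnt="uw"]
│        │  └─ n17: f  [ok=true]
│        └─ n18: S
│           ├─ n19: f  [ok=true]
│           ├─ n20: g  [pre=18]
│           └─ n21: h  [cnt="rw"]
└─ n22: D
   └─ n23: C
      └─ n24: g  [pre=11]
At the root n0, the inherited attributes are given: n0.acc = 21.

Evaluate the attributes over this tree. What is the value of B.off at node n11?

5

1. n0.acc = 21  [given at root]
2. n1.acc = -3  [S₀.acc * -2 + 39]
3. n2.cnt = "kz"  [terminal]
4. n3.lab = true  [true]
5. n4.tag = false  [D.lab == false]
6. n4.off = 0  [0]
7. n5.tag = true  [B₀.off > -1]
8. n5.off = 20  [20]
9. n6.pre = -3  [terminal]
10. n5.val = false  [B.off > 20]
11. n7.pre = 10  [terminal]
12. n8.cnt = "rm"  [terminal]
13. n4.val = false  [g.pre == B₀.off]
14. n9.ok = true  [terminal]
15. n3.mk = 9  [9]
16. n3.sig = true  [f.ok == true]
17. n3.idx = 7  [7]
18. n10.cnt = "px"  [terminal]
19. n1.val = -6  [S.acc - 3]
20. n1.cnt = false  [D.sig == false]
21. n1.mk = "kzpx"  [h₀.cnt ++ h₁.cnt]
22. n11.tag = false  [false]
23. n11.off = 5  [S₁.val + 11]
24. n12.lab = false  [B.tag == true]
25. n13.ok = true  [terminal]
26. n14.val = 17  [17]
27. n14.sig = 16  [16]
28. n15.acc = -7  [E.val - 24]
29. n16.cnt = "uw"  [terminal]
30. n17.ok = true  [terminal]
31. n15.val = -1  [S.acc + 6]
32. n15.cnt = false  [f.ok == false]
33. n15.mk = "quw"  ["q" ++ h.cnt]
34. n18.acc = 29  [E.val + 12]
35. n19.ok = true  [terminal]
36. n20.pre = 18  [terminal]
37. n21.cnt = "rw"  [terminal]
38. n18.val = -2  [g.pre * 3 - 56]
39. n18.cnt = true  [S.acc > 28]
40. n18.mk = "rw"  [if f.ok then h.cnt else "v"]
41. n14.pre = 23  [len(S₁.mk) + 21]
42. n12.mk = 17  [E.pre * 3 - 52]
43. n12.sig = true  [f.ok == true]
44. n12.idx = 3  [E.pre - 20]
45. n11.val = false  [B.off > 5]
46. n22.lab = true  [S₁.val > -7]
47. n23.sig = 24  [24]
48. n24.pre = 11  [terminal]
49. n23.acc = "pn"  ["pn"]
50. n23.hot = false  [C.sig > 24]
51. n23.cnt = false  [C.sig == g.pre]
52. n22.mk = 9  [len(C.acc) + 7]
53. n22.sig = false  [D.lab == false]
54. n22.idx = 6  [len(C.acc) + 4]
55. n0.val = 29  [len(S₁.mk) + 25]
56. n0.cnt = false  [S₀.acc > 21]
57. n0.mk = "kzpxp"  [S₁.mk ++ "p"]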